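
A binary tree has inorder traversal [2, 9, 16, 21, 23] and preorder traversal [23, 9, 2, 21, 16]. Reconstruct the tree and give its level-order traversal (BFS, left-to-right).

Inorder:  [2, 9, 16, 21, 23]
Preorder: [23, 9, 2, 21, 16]
Algorithm: preorder visits root first, so consume preorder in order;
for each root, split the current inorder slice at that value into
left-subtree inorder and right-subtree inorder, then recurse.
Recursive splits:
  root=23; inorder splits into left=[2, 9, 16, 21], right=[]
  root=9; inorder splits into left=[2], right=[16, 21]
  root=2; inorder splits into left=[], right=[]
  root=21; inorder splits into left=[16], right=[]
  root=16; inorder splits into left=[], right=[]
Reconstructed level-order: [23, 9, 2, 21, 16]


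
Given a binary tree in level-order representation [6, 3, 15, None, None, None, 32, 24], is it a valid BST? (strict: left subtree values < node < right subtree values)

Level-order array: [6, 3, 15, None, None, None, 32, 24]
Validate using subtree bounds (lo, hi): at each node, require lo < value < hi,
then recurse left with hi=value and right with lo=value.
Preorder trace (stopping at first violation):
  at node 6 with bounds (-inf, +inf): OK
  at node 3 with bounds (-inf, 6): OK
  at node 15 with bounds (6, +inf): OK
  at node 32 with bounds (15, +inf): OK
  at node 24 with bounds (15, 32): OK
No violation found at any node.
Result: Valid BST


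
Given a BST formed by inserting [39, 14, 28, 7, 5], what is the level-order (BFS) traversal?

Tree insertion order: [39, 14, 28, 7, 5]
Tree (level-order array): [39, 14, None, 7, 28, 5]
BFS from the root, enqueuing left then right child of each popped node:
  queue [39] -> pop 39, enqueue [14], visited so far: [39]
  queue [14] -> pop 14, enqueue [7, 28], visited so far: [39, 14]
  queue [7, 28] -> pop 7, enqueue [5], visited so far: [39, 14, 7]
  queue [28, 5] -> pop 28, enqueue [none], visited so far: [39, 14, 7, 28]
  queue [5] -> pop 5, enqueue [none], visited so far: [39, 14, 7, 28, 5]
Result: [39, 14, 7, 28, 5]


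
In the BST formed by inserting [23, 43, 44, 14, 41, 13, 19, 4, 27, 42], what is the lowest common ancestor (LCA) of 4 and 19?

Tree insertion order: [23, 43, 44, 14, 41, 13, 19, 4, 27, 42]
Tree (level-order array): [23, 14, 43, 13, 19, 41, 44, 4, None, None, None, 27, 42]
In a BST, the LCA of p=4, q=19 is the first node v on the
root-to-leaf path with p <= v <= q (go left if both < v, right if both > v).
Walk from root:
  at 23: both 4 and 19 < 23, go left
  at 14: 4 <= 14 <= 19, this is the LCA
LCA = 14


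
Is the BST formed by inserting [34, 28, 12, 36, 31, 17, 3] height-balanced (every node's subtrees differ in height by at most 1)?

Tree (level-order array): [34, 28, 36, 12, 31, None, None, 3, 17]
Definition: a tree is height-balanced if, at every node, |h(left) - h(right)| <= 1 (empty subtree has height -1).
Bottom-up per-node check:
  node 3: h_left=-1, h_right=-1, diff=0 [OK], height=0
  node 17: h_left=-1, h_right=-1, diff=0 [OK], height=0
  node 12: h_left=0, h_right=0, diff=0 [OK], height=1
  node 31: h_left=-1, h_right=-1, diff=0 [OK], height=0
  node 28: h_left=1, h_right=0, diff=1 [OK], height=2
  node 36: h_left=-1, h_right=-1, diff=0 [OK], height=0
  node 34: h_left=2, h_right=0, diff=2 [FAIL (|2-0|=2 > 1)], height=3
Node 34 violates the condition: |2 - 0| = 2 > 1.
Result: Not balanced


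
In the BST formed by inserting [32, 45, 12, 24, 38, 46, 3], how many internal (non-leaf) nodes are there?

Tree built from: [32, 45, 12, 24, 38, 46, 3]
Tree (level-order array): [32, 12, 45, 3, 24, 38, 46]
Rule: An internal node has at least one child.
Per-node child counts:
  node 32: 2 child(ren)
  node 12: 2 child(ren)
  node 3: 0 child(ren)
  node 24: 0 child(ren)
  node 45: 2 child(ren)
  node 38: 0 child(ren)
  node 46: 0 child(ren)
Matching nodes: [32, 12, 45]
Count of internal (non-leaf) nodes: 3


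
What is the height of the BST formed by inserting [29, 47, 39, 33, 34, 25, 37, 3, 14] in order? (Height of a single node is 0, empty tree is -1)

Insertion order: [29, 47, 39, 33, 34, 25, 37, 3, 14]
Tree (level-order array): [29, 25, 47, 3, None, 39, None, None, 14, 33, None, None, None, None, 34, None, 37]
Compute height bottom-up (empty subtree = -1):
  height(14) = 1 + max(-1, -1) = 0
  height(3) = 1 + max(-1, 0) = 1
  height(25) = 1 + max(1, -1) = 2
  height(37) = 1 + max(-1, -1) = 0
  height(34) = 1 + max(-1, 0) = 1
  height(33) = 1 + max(-1, 1) = 2
  height(39) = 1 + max(2, -1) = 3
  height(47) = 1 + max(3, -1) = 4
  height(29) = 1 + max(2, 4) = 5
Height = 5


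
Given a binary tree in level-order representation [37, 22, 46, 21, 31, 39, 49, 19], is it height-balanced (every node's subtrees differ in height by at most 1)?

Tree (level-order array): [37, 22, 46, 21, 31, 39, 49, 19]
Definition: a tree is height-balanced if, at every node, |h(left) - h(right)| <= 1 (empty subtree has height -1).
Bottom-up per-node check:
  node 19: h_left=-1, h_right=-1, diff=0 [OK], height=0
  node 21: h_left=0, h_right=-1, diff=1 [OK], height=1
  node 31: h_left=-1, h_right=-1, diff=0 [OK], height=0
  node 22: h_left=1, h_right=0, diff=1 [OK], height=2
  node 39: h_left=-1, h_right=-1, diff=0 [OK], height=0
  node 49: h_left=-1, h_right=-1, diff=0 [OK], height=0
  node 46: h_left=0, h_right=0, diff=0 [OK], height=1
  node 37: h_left=2, h_right=1, diff=1 [OK], height=3
All nodes satisfy the balance condition.
Result: Balanced


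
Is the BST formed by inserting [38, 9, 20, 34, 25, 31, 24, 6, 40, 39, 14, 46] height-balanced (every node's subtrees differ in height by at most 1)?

Tree (level-order array): [38, 9, 40, 6, 20, 39, 46, None, None, 14, 34, None, None, None, None, None, None, 25, None, 24, 31]
Definition: a tree is height-balanced if, at every node, |h(left) - h(right)| <= 1 (empty subtree has height -1).
Bottom-up per-node check:
  node 6: h_left=-1, h_right=-1, diff=0 [OK], height=0
  node 14: h_left=-1, h_right=-1, diff=0 [OK], height=0
  node 24: h_left=-1, h_right=-1, diff=0 [OK], height=0
  node 31: h_left=-1, h_right=-1, diff=0 [OK], height=0
  node 25: h_left=0, h_right=0, diff=0 [OK], height=1
  node 34: h_left=1, h_right=-1, diff=2 [FAIL (|1--1|=2 > 1)], height=2
  node 20: h_left=0, h_right=2, diff=2 [FAIL (|0-2|=2 > 1)], height=3
  node 9: h_left=0, h_right=3, diff=3 [FAIL (|0-3|=3 > 1)], height=4
  node 39: h_left=-1, h_right=-1, diff=0 [OK], height=0
  node 46: h_left=-1, h_right=-1, diff=0 [OK], height=0
  node 40: h_left=0, h_right=0, diff=0 [OK], height=1
  node 38: h_left=4, h_right=1, diff=3 [FAIL (|4-1|=3 > 1)], height=5
Node 34 violates the condition: |1 - -1| = 2 > 1.
Result: Not balanced


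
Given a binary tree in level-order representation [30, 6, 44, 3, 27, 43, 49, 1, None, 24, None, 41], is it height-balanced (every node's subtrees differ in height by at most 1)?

Tree (level-order array): [30, 6, 44, 3, 27, 43, 49, 1, None, 24, None, 41]
Definition: a tree is height-balanced if, at every node, |h(left) - h(right)| <= 1 (empty subtree has height -1).
Bottom-up per-node check:
  node 1: h_left=-1, h_right=-1, diff=0 [OK], height=0
  node 3: h_left=0, h_right=-1, diff=1 [OK], height=1
  node 24: h_left=-1, h_right=-1, diff=0 [OK], height=0
  node 27: h_left=0, h_right=-1, diff=1 [OK], height=1
  node 6: h_left=1, h_right=1, diff=0 [OK], height=2
  node 41: h_left=-1, h_right=-1, diff=0 [OK], height=0
  node 43: h_left=0, h_right=-1, diff=1 [OK], height=1
  node 49: h_left=-1, h_right=-1, diff=0 [OK], height=0
  node 44: h_left=1, h_right=0, diff=1 [OK], height=2
  node 30: h_left=2, h_right=2, diff=0 [OK], height=3
All nodes satisfy the balance condition.
Result: Balanced


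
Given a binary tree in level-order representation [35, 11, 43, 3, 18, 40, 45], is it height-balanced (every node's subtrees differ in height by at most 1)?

Tree (level-order array): [35, 11, 43, 3, 18, 40, 45]
Definition: a tree is height-balanced if, at every node, |h(left) - h(right)| <= 1 (empty subtree has height -1).
Bottom-up per-node check:
  node 3: h_left=-1, h_right=-1, diff=0 [OK], height=0
  node 18: h_left=-1, h_right=-1, diff=0 [OK], height=0
  node 11: h_left=0, h_right=0, diff=0 [OK], height=1
  node 40: h_left=-1, h_right=-1, diff=0 [OK], height=0
  node 45: h_left=-1, h_right=-1, diff=0 [OK], height=0
  node 43: h_left=0, h_right=0, diff=0 [OK], height=1
  node 35: h_left=1, h_right=1, diff=0 [OK], height=2
All nodes satisfy the balance condition.
Result: Balanced


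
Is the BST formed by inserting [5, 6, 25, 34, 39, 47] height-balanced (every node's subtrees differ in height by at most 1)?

Tree (level-order array): [5, None, 6, None, 25, None, 34, None, 39, None, 47]
Definition: a tree is height-balanced if, at every node, |h(left) - h(right)| <= 1 (empty subtree has height -1).
Bottom-up per-node check:
  node 47: h_left=-1, h_right=-1, diff=0 [OK], height=0
  node 39: h_left=-1, h_right=0, diff=1 [OK], height=1
  node 34: h_left=-1, h_right=1, diff=2 [FAIL (|-1-1|=2 > 1)], height=2
  node 25: h_left=-1, h_right=2, diff=3 [FAIL (|-1-2|=3 > 1)], height=3
  node 6: h_left=-1, h_right=3, diff=4 [FAIL (|-1-3|=4 > 1)], height=4
  node 5: h_left=-1, h_right=4, diff=5 [FAIL (|-1-4|=5 > 1)], height=5
Node 34 violates the condition: |-1 - 1| = 2 > 1.
Result: Not balanced


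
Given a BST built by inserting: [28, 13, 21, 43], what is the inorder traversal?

Tree insertion order: [28, 13, 21, 43]
Tree (level-order array): [28, 13, 43, None, 21]
Inorder traversal: [13, 21, 28, 43]


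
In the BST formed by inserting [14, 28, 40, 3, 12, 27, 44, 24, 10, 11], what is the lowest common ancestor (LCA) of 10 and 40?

Tree insertion order: [14, 28, 40, 3, 12, 27, 44, 24, 10, 11]
Tree (level-order array): [14, 3, 28, None, 12, 27, 40, 10, None, 24, None, None, 44, None, 11]
In a BST, the LCA of p=10, q=40 is the first node v on the
root-to-leaf path with p <= v <= q (go left if both < v, right if both > v).
Walk from root:
  at 14: 10 <= 14 <= 40, this is the LCA
LCA = 14


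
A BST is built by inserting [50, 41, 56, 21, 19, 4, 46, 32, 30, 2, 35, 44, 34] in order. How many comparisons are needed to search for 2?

Search path for 2: 50 -> 41 -> 21 -> 19 -> 4 -> 2
Found: True
Comparisons: 6


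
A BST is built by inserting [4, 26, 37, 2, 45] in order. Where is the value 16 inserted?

Starting tree (level order): [4, 2, 26, None, None, None, 37, None, 45]
Insertion path: 4 -> 26
Result: insert 16 as left child of 26
Final tree (level order): [4, 2, 26, None, None, 16, 37, None, None, None, 45]


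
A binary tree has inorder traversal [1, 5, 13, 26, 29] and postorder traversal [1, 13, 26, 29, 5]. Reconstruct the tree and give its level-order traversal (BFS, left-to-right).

Inorder:   [1, 5, 13, 26, 29]
Postorder: [1, 13, 26, 29, 5]
Algorithm: postorder visits root last, so walk postorder right-to-left;
each value is the root of the current inorder slice — split it at that
value, recurse on the right subtree first, then the left.
Recursive splits:
  root=5; inorder splits into left=[1], right=[13, 26, 29]
  root=29; inorder splits into left=[13, 26], right=[]
  root=26; inorder splits into left=[13], right=[]
  root=13; inorder splits into left=[], right=[]
  root=1; inorder splits into left=[], right=[]
Reconstructed level-order: [5, 1, 29, 26, 13]


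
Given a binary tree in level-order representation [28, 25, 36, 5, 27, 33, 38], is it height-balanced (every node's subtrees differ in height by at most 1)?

Tree (level-order array): [28, 25, 36, 5, 27, 33, 38]
Definition: a tree is height-balanced if, at every node, |h(left) - h(right)| <= 1 (empty subtree has height -1).
Bottom-up per-node check:
  node 5: h_left=-1, h_right=-1, diff=0 [OK], height=0
  node 27: h_left=-1, h_right=-1, diff=0 [OK], height=0
  node 25: h_left=0, h_right=0, diff=0 [OK], height=1
  node 33: h_left=-1, h_right=-1, diff=0 [OK], height=0
  node 38: h_left=-1, h_right=-1, diff=0 [OK], height=0
  node 36: h_left=0, h_right=0, diff=0 [OK], height=1
  node 28: h_left=1, h_right=1, diff=0 [OK], height=2
All nodes satisfy the balance condition.
Result: Balanced


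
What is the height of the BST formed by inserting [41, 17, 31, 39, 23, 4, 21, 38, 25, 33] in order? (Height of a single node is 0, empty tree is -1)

Insertion order: [41, 17, 31, 39, 23, 4, 21, 38, 25, 33]
Tree (level-order array): [41, 17, None, 4, 31, None, None, 23, 39, 21, 25, 38, None, None, None, None, None, 33]
Compute height bottom-up (empty subtree = -1):
  height(4) = 1 + max(-1, -1) = 0
  height(21) = 1 + max(-1, -1) = 0
  height(25) = 1 + max(-1, -1) = 0
  height(23) = 1 + max(0, 0) = 1
  height(33) = 1 + max(-1, -1) = 0
  height(38) = 1 + max(0, -1) = 1
  height(39) = 1 + max(1, -1) = 2
  height(31) = 1 + max(1, 2) = 3
  height(17) = 1 + max(0, 3) = 4
  height(41) = 1 + max(4, -1) = 5
Height = 5


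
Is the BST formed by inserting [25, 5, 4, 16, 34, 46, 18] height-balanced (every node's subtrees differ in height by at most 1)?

Tree (level-order array): [25, 5, 34, 4, 16, None, 46, None, None, None, 18]
Definition: a tree is height-balanced if, at every node, |h(left) - h(right)| <= 1 (empty subtree has height -1).
Bottom-up per-node check:
  node 4: h_left=-1, h_right=-1, diff=0 [OK], height=0
  node 18: h_left=-1, h_right=-1, diff=0 [OK], height=0
  node 16: h_left=-1, h_right=0, diff=1 [OK], height=1
  node 5: h_left=0, h_right=1, diff=1 [OK], height=2
  node 46: h_left=-1, h_right=-1, diff=0 [OK], height=0
  node 34: h_left=-1, h_right=0, diff=1 [OK], height=1
  node 25: h_left=2, h_right=1, diff=1 [OK], height=3
All nodes satisfy the balance condition.
Result: Balanced


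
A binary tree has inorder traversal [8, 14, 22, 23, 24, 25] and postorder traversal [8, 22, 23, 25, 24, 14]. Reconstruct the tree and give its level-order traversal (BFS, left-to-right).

Inorder:   [8, 14, 22, 23, 24, 25]
Postorder: [8, 22, 23, 25, 24, 14]
Algorithm: postorder visits root last, so walk postorder right-to-left;
each value is the root of the current inorder slice — split it at that
value, recurse on the right subtree first, then the left.
Recursive splits:
  root=14; inorder splits into left=[8], right=[22, 23, 24, 25]
  root=24; inorder splits into left=[22, 23], right=[25]
  root=25; inorder splits into left=[], right=[]
  root=23; inorder splits into left=[22], right=[]
  root=22; inorder splits into left=[], right=[]
  root=8; inorder splits into left=[], right=[]
Reconstructed level-order: [14, 8, 24, 23, 25, 22]


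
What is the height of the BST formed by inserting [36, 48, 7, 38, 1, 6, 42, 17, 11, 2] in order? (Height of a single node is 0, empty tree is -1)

Insertion order: [36, 48, 7, 38, 1, 6, 42, 17, 11, 2]
Tree (level-order array): [36, 7, 48, 1, 17, 38, None, None, 6, 11, None, None, 42, 2]
Compute height bottom-up (empty subtree = -1):
  height(2) = 1 + max(-1, -1) = 0
  height(6) = 1 + max(0, -1) = 1
  height(1) = 1 + max(-1, 1) = 2
  height(11) = 1 + max(-1, -1) = 0
  height(17) = 1 + max(0, -1) = 1
  height(7) = 1 + max(2, 1) = 3
  height(42) = 1 + max(-1, -1) = 0
  height(38) = 1 + max(-1, 0) = 1
  height(48) = 1 + max(1, -1) = 2
  height(36) = 1 + max(3, 2) = 4
Height = 4


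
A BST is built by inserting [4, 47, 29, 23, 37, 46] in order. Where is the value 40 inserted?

Starting tree (level order): [4, None, 47, 29, None, 23, 37, None, None, None, 46]
Insertion path: 4 -> 47 -> 29 -> 37 -> 46
Result: insert 40 as left child of 46
Final tree (level order): [4, None, 47, 29, None, 23, 37, None, None, None, 46, 40]


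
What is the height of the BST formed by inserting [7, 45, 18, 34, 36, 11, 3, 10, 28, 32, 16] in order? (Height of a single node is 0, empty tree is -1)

Insertion order: [7, 45, 18, 34, 36, 11, 3, 10, 28, 32, 16]
Tree (level-order array): [7, 3, 45, None, None, 18, None, 11, 34, 10, 16, 28, 36, None, None, None, None, None, 32]
Compute height bottom-up (empty subtree = -1):
  height(3) = 1 + max(-1, -1) = 0
  height(10) = 1 + max(-1, -1) = 0
  height(16) = 1 + max(-1, -1) = 0
  height(11) = 1 + max(0, 0) = 1
  height(32) = 1 + max(-1, -1) = 0
  height(28) = 1 + max(-1, 0) = 1
  height(36) = 1 + max(-1, -1) = 0
  height(34) = 1 + max(1, 0) = 2
  height(18) = 1 + max(1, 2) = 3
  height(45) = 1 + max(3, -1) = 4
  height(7) = 1 + max(0, 4) = 5
Height = 5


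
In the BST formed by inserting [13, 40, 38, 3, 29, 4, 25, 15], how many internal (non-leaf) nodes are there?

Tree built from: [13, 40, 38, 3, 29, 4, 25, 15]
Tree (level-order array): [13, 3, 40, None, 4, 38, None, None, None, 29, None, 25, None, 15]
Rule: An internal node has at least one child.
Per-node child counts:
  node 13: 2 child(ren)
  node 3: 1 child(ren)
  node 4: 0 child(ren)
  node 40: 1 child(ren)
  node 38: 1 child(ren)
  node 29: 1 child(ren)
  node 25: 1 child(ren)
  node 15: 0 child(ren)
Matching nodes: [13, 3, 40, 38, 29, 25]
Count of internal (non-leaf) nodes: 6


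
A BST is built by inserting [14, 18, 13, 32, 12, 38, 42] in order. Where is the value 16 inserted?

Starting tree (level order): [14, 13, 18, 12, None, None, 32, None, None, None, 38, None, 42]
Insertion path: 14 -> 18
Result: insert 16 as left child of 18
Final tree (level order): [14, 13, 18, 12, None, 16, 32, None, None, None, None, None, 38, None, 42]


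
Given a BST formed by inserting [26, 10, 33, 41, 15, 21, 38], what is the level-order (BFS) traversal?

Tree insertion order: [26, 10, 33, 41, 15, 21, 38]
Tree (level-order array): [26, 10, 33, None, 15, None, 41, None, 21, 38]
BFS from the root, enqueuing left then right child of each popped node:
  queue [26] -> pop 26, enqueue [10, 33], visited so far: [26]
  queue [10, 33] -> pop 10, enqueue [15], visited so far: [26, 10]
  queue [33, 15] -> pop 33, enqueue [41], visited so far: [26, 10, 33]
  queue [15, 41] -> pop 15, enqueue [21], visited so far: [26, 10, 33, 15]
  queue [41, 21] -> pop 41, enqueue [38], visited so far: [26, 10, 33, 15, 41]
  queue [21, 38] -> pop 21, enqueue [none], visited so far: [26, 10, 33, 15, 41, 21]
  queue [38] -> pop 38, enqueue [none], visited so far: [26, 10, 33, 15, 41, 21, 38]
Result: [26, 10, 33, 15, 41, 21, 38]


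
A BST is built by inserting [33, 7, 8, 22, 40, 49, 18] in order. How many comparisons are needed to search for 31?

Search path for 31: 33 -> 7 -> 8 -> 22
Found: False
Comparisons: 4


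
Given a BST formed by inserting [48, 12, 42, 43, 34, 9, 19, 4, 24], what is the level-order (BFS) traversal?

Tree insertion order: [48, 12, 42, 43, 34, 9, 19, 4, 24]
Tree (level-order array): [48, 12, None, 9, 42, 4, None, 34, 43, None, None, 19, None, None, None, None, 24]
BFS from the root, enqueuing left then right child of each popped node:
  queue [48] -> pop 48, enqueue [12], visited so far: [48]
  queue [12] -> pop 12, enqueue [9, 42], visited so far: [48, 12]
  queue [9, 42] -> pop 9, enqueue [4], visited so far: [48, 12, 9]
  queue [42, 4] -> pop 42, enqueue [34, 43], visited so far: [48, 12, 9, 42]
  queue [4, 34, 43] -> pop 4, enqueue [none], visited so far: [48, 12, 9, 42, 4]
  queue [34, 43] -> pop 34, enqueue [19], visited so far: [48, 12, 9, 42, 4, 34]
  queue [43, 19] -> pop 43, enqueue [none], visited so far: [48, 12, 9, 42, 4, 34, 43]
  queue [19] -> pop 19, enqueue [24], visited so far: [48, 12, 9, 42, 4, 34, 43, 19]
  queue [24] -> pop 24, enqueue [none], visited so far: [48, 12, 9, 42, 4, 34, 43, 19, 24]
Result: [48, 12, 9, 42, 4, 34, 43, 19, 24]


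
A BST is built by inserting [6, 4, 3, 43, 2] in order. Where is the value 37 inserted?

Starting tree (level order): [6, 4, 43, 3, None, None, None, 2]
Insertion path: 6 -> 43
Result: insert 37 as left child of 43
Final tree (level order): [6, 4, 43, 3, None, 37, None, 2]


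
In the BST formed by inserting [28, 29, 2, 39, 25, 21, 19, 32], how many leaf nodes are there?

Tree built from: [28, 29, 2, 39, 25, 21, 19, 32]
Tree (level-order array): [28, 2, 29, None, 25, None, 39, 21, None, 32, None, 19]
Rule: A leaf has 0 children.
Per-node child counts:
  node 28: 2 child(ren)
  node 2: 1 child(ren)
  node 25: 1 child(ren)
  node 21: 1 child(ren)
  node 19: 0 child(ren)
  node 29: 1 child(ren)
  node 39: 1 child(ren)
  node 32: 0 child(ren)
Matching nodes: [19, 32]
Count of leaf nodes: 2


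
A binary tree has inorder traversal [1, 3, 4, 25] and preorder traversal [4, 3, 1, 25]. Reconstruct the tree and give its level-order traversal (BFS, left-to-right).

Inorder:  [1, 3, 4, 25]
Preorder: [4, 3, 1, 25]
Algorithm: preorder visits root first, so consume preorder in order;
for each root, split the current inorder slice at that value into
left-subtree inorder and right-subtree inorder, then recurse.
Recursive splits:
  root=4; inorder splits into left=[1, 3], right=[25]
  root=3; inorder splits into left=[1], right=[]
  root=1; inorder splits into left=[], right=[]
  root=25; inorder splits into left=[], right=[]
Reconstructed level-order: [4, 3, 25, 1]


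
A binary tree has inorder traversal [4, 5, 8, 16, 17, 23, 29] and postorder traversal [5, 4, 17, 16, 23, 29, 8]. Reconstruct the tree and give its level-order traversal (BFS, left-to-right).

Inorder:   [4, 5, 8, 16, 17, 23, 29]
Postorder: [5, 4, 17, 16, 23, 29, 8]
Algorithm: postorder visits root last, so walk postorder right-to-left;
each value is the root of the current inorder slice — split it at that
value, recurse on the right subtree first, then the left.
Recursive splits:
  root=8; inorder splits into left=[4, 5], right=[16, 17, 23, 29]
  root=29; inorder splits into left=[16, 17, 23], right=[]
  root=23; inorder splits into left=[16, 17], right=[]
  root=16; inorder splits into left=[], right=[17]
  root=17; inorder splits into left=[], right=[]
  root=4; inorder splits into left=[], right=[5]
  root=5; inorder splits into left=[], right=[]
Reconstructed level-order: [8, 4, 29, 5, 23, 16, 17]


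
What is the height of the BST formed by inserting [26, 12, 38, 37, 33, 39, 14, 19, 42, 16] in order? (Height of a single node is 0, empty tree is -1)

Insertion order: [26, 12, 38, 37, 33, 39, 14, 19, 42, 16]
Tree (level-order array): [26, 12, 38, None, 14, 37, 39, None, 19, 33, None, None, 42, 16]
Compute height bottom-up (empty subtree = -1):
  height(16) = 1 + max(-1, -1) = 0
  height(19) = 1 + max(0, -1) = 1
  height(14) = 1 + max(-1, 1) = 2
  height(12) = 1 + max(-1, 2) = 3
  height(33) = 1 + max(-1, -1) = 0
  height(37) = 1 + max(0, -1) = 1
  height(42) = 1 + max(-1, -1) = 0
  height(39) = 1 + max(-1, 0) = 1
  height(38) = 1 + max(1, 1) = 2
  height(26) = 1 + max(3, 2) = 4
Height = 4


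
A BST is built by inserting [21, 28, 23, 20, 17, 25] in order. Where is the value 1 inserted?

Starting tree (level order): [21, 20, 28, 17, None, 23, None, None, None, None, 25]
Insertion path: 21 -> 20 -> 17
Result: insert 1 as left child of 17
Final tree (level order): [21, 20, 28, 17, None, 23, None, 1, None, None, 25]


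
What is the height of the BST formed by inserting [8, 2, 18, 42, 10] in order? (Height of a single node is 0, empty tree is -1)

Insertion order: [8, 2, 18, 42, 10]
Tree (level-order array): [8, 2, 18, None, None, 10, 42]
Compute height bottom-up (empty subtree = -1):
  height(2) = 1 + max(-1, -1) = 0
  height(10) = 1 + max(-1, -1) = 0
  height(42) = 1 + max(-1, -1) = 0
  height(18) = 1 + max(0, 0) = 1
  height(8) = 1 + max(0, 1) = 2
Height = 2


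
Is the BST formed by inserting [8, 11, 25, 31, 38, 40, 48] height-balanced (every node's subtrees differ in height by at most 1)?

Tree (level-order array): [8, None, 11, None, 25, None, 31, None, 38, None, 40, None, 48]
Definition: a tree is height-balanced if, at every node, |h(left) - h(right)| <= 1 (empty subtree has height -1).
Bottom-up per-node check:
  node 48: h_left=-1, h_right=-1, diff=0 [OK], height=0
  node 40: h_left=-1, h_right=0, diff=1 [OK], height=1
  node 38: h_left=-1, h_right=1, diff=2 [FAIL (|-1-1|=2 > 1)], height=2
  node 31: h_left=-1, h_right=2, diff=3 [FAIL (|-1-2|=3 > 1)], height=3
  node 25: h_left=-1, h_right=3, diff=4 [FAIL (|-1-3|=4 > 1)], height=4
  node 11: h_left=-1, h_right=4, diff=5 [FAIL (|-1-4|=5 > 1)], height=5
  node 8: h_left=-1, h_right=5, diff=6 [FAIL (|-1-5|=6 > 1)], height=6
Node 38 violates the condition: |-1 - 1| = 2 > 1.
Result: Not balanced


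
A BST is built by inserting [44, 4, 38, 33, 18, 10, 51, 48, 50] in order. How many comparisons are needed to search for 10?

Search path for 10: 44 -> 4 -> 38 -> 33 -> 18 -> 10
Found: True
Comparisons: 6


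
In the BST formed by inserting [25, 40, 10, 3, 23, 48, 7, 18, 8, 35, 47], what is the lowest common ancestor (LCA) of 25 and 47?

Tree insertion order: [25, 40, 10, 3, 23, 48, 7, 18, 8, 35, 47]
Tree (level-order array): [25, 10, 40, 3, 23, 35, 48, None, 7, 18, None, None, None, 47, None, None, 8]
In a BST, the LCA of p=25, q=47 is the first node v on the
root-to-leaf path with p <= v <= q (go left if both < v, right if both > v).
Walk from root:
  at 25: 25 <= 25 <= 47, this is the LCA
LCA = 25


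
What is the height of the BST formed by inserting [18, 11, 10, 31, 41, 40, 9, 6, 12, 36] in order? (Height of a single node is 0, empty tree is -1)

Insertion order: [18, 11, 10, 31, 41, 40, 9, 6, 12, 36]
Tree (level-order array): [18, 11, 31, 10, 12, None, 41, 9, None, None, None, 40, None, 6, None, 36]
Compute height bottom-up (empty subtree = -1):
  height(6) = 1 + max(-1, -1) = 0
  height(9) = 1 + max(0, -1) = 1
  height(10) = 1 + max(1, -1) = 2
  height(12) = 1 + max(-1, -1) = 0
  height(11) = 1 + max(2, 0) = 3
  height(36) = 1 + max(-1, -1) = 0
  height(40) = 1 + max(0, -1) = 1
  height(41) = 1 + max(1, -1) = 2
  height(31) = 1 + max(-1, 2) = 3
  height(18) = 1 + max(3, 3) = 4
Height = 4


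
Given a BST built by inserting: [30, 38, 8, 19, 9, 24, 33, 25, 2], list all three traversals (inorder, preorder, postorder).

Tree insertion order: [30, 38, 8, 19, 9, 24, 33, 25, 2]
Tree (level-order array): [30, 8, 38, 2, 19, 33, None, None, None, 9, 24, None, None, None, None, None, 25]
Inorder (L, root, R): [2, 8, 9, 19, 24, 25, 30, 33, 38]
Preorder (root, L, R): [30, 8, 2, 19, 9, 24, 25, 38, 33]
Postorder (L, R, root): [2, 9, 25, 24, 19, 8, 33, 38, 30]


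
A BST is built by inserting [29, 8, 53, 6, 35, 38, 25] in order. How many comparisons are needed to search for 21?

Search path for 21: 29 -> 8 -> 25
Found: False
Comparisons: 3


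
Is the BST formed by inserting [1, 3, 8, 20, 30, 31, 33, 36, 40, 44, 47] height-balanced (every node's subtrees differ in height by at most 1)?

Tree (level-order array): [1, None, 3, None, 8, None, 20, None, 30, None, 31, None, 33, None, 36, None, 40, None, 44, None, 47]
Definition: a tree is height-balanced if, at every node, |h(left) - h(right)| <= 1 (empty subtree has height -1).
Bottom-up per-node check:
  node 47: h_left=-1, h_right=-1, diff=0 [OK], height=0
  node 44: h_left=-1, h_right=0, diff=1 [OK], height=1
  node 40: h_left=-1, h_right=1, diff=2 [FAIL (|-1-1|=2 > 1)], height=2
  node 36: h_left=-1, h_right=2, diff=3 [FAIL (|-1-2|=3 > 1)], height=3
  node 33: h_left=-1, h_right=3, diff=4 [FAIL (|-1-3|=4 > 1)], height=4
  node 31: h_left=-1, h_right=4, diff=5 [FAIL (|-1-4|=5 > 1)], height=5
  node 30: h_left=-1, h_right=5, diff=6 [FAIL (|-1-5|=6 > 1)], height=6
  node 20: h_left=-1, h_right=6, diff=7 [FAIL (|-1-6|=7 > 1)], height=7
  node 8: h_left=-1, h_right=7, diff=8 [FAIL (|-1-7|=8 > 1)], height=8
  node 3: h_left=-1, h_right=8, diff=9 [FAIL (|-1-8|=9 > 1)], height=9
  node 1: h_left=-1, h_right=9, diff=10 [FAIL (|-1-9|=10 > 1)], height=10
Node 40 violates the condition: |-1 - 1| = 2 > 1.
Result: Not balanced


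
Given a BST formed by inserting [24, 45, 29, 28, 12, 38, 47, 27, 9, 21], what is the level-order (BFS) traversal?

Tree insertion order: [24, 45, 29, 28, 12, 38, 47, 27, 9, 21]
Tree (level-order array): [24, 12, 45, 9, 21, 29, 47, None, None, None, None, 28, 38, None, None, 27]
BFS from the root, enqueuing left then right child of each popped node:
  queue [24] -> pop 24, enqueue [12, 45], visited so far: [24]
  queue [12, 45] -> pop 12, enqueue [9, 21], visited so far: [24, 12]
  queue [45, 9, 21] -> pop 45, enqueue [29, 47], visited so far: [24, 12, 45]
  queue [9, 21, 29, 47] -> pop 9, enqueue [none], visited so far: [24, 12, 45, 9]
  queue [21, 29, 47] -> pop 21, enqueue [none], visited so far: [24, 12, 45, 9, 21]
  queue [29, 47] -> pop 29, enqueue [28, 38], visited so far: [24, 12, 45, 9, 21, 29]
  queue [47, 28, 38] -> pop 47, enqueue [none], visited so far: [24, 12, 45, 9, 21, 29, 47]
  queue [28, 38] -> pop 28, enqueue [27], visited so far: [24, 12, 45, 9, 21, 29, 47, 28]
  queue [38, 27] -> pop 38, enqueue [none], visited so far: [24, 12, 45, 9, 21, 29, 47, 28, 38]
  queue [27] -> pop 27, enqueue [none], visited so far: [24, 12, 45, 9, 21, 29, 47, 28, 38, 27]
Result: [24, 12, 45, 9, 21, 29, 47, 28, 38, 27]


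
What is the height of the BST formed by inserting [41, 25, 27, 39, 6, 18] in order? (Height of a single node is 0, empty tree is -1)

Insertion order: [41, 25, 27, 39, 6, 18]
Tree (level-order array): [41, 25, None, 6, 27, None, 18, None, 39]
Compute height bottom-up (empty subtree = -1):
  height(18) = 1 + max(-1, -1) = 0
  height(6) = 1 + max(-1, 0) = 1
  height(39) = 1 + max(-1, -1) = 0
  height(27) = 1 + max(-1, 0) = 1
  height(25) = 1 + max(1, 1) = 2
  height(41) = 1 + max(2, -1) = 3
Height = 3


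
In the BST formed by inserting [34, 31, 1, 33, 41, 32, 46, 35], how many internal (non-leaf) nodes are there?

Tree built from: [34, 31, 1, 33, 41, 32, 46, 35]
Tree (level-order array): [34, 31, 41, 1, 33, 35, 46, None, None, 32]
Rule: An internal node has at least one child.
Per-node child counts:
  node 34: 2 child(ren)
  node 31: 2 child(ren)
  node 1: 0 child(ren)
  node 33: 1 child(ren)
  node 32: 0 child(ren)
  node 41: 2 child(ren)
  node 35: 0 child(ren)
  node 46: 0 child(ren)
Matching nodes: [34, 31, 33, 41]
Count of internal (non-leaf) nodes: 4


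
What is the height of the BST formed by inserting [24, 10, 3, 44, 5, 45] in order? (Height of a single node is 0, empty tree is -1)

Insertion order: [24, 10, 3, 44, 5, 45]
Tree (level-order array): [24, 10, 44, 3, None, None, 45, None, 5]
Compute height bottom-up (empty subtree = -1):
  height(5) = 1 + max(-1, -1) = 0
  height(3) = 1 + max(-1, 0) = 1
  height(10) = 1 + max(1, -1) = 2
  height(45) = 1 + max(-1, -1) = 0
  height(44) = 1 + max(-1, 0) = 1
  height(24) = 1 + max(2, 1) = 3
Height = 3


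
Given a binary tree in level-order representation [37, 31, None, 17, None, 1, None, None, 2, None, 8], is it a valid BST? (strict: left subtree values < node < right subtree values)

Level-order array: [37, 31, None, 17, None, 1, None, None, 2, None, 8]
Validate using subtree bounds (lo, hi): at each node, require lo < value < hi,
then recurse left with hi=value and right with lo=value.
Preorder trace (stopping at first violation):
  at node 37 with bounds (-inf, +inf): OK
  at node 31 with bounds (-inf, 37): OK
  at node 17 with bounds (-inf, 31): OK
  at node 1 with bounds (-inf, 17): OK
  at node 2 with bounds (1, 17): OK
  at node 8 with bounds (2, 17): OK
No violation found at any node.
Result: Valid BST


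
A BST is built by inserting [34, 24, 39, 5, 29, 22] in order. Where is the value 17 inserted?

Starting tree (level order): [34, 24, 39, 5, 29, None, None, None, 22]
Insertion path: 34 -> 24 -> 5 -> 22
Result: insert 17 as left child of 22
Final tree (level order): [34, 24, 39, 5, 29, None, None, None, 22, None, None, 17]


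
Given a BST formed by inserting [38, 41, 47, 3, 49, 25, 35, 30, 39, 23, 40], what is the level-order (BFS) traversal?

Tree insertion order: [38, 41, 47, 3, 49, 25, 35, 30, 39, 23, 40]
Tree (level-order array): [38, 3, 41, None, 25, 39, 47, 23, 35, None, 40, None, 49, None, None, 30]
BFS from the root, enqueuing left then right child of each popped node:
  queue [38] -> pop 38, enqueue [3, 41], visited so far: [38]
  queue [3, 41] -> pop 3, enqueue [25], visited so far: [38, 3]
  queue [41, 25] -> pop 41, enqueue [39, 47], visited so far: [38, 3, 41]
  queue [25, 39, 47] -> pop 25, enqueue [23, 35], visited so far: [38, 3, 41, 25]
  queue [39, 47, 23, 35] -> pop 39, enqueue [40], visited so far: [38, 3, 41, 25, 39]
  queue [47, 23, 35, 40] -> pop 47, enqueue [49], visited so far: [38, 3, 41, 25, 39, 47]
  queue [23, 35, 40, 49] -> pop 23, enqueue [none], visited so far: [38, 3, 41, 25, 39, 47, 23]
  queue [35, 40, 49] -> pop 35, enqueue [30], visited so far: [38, 3, 41, 25, 39, 47, 23, 35]
  queue [40, 49, 30] -> pop 40, enqueue [none], visited so far: [38, 3, 41, 25, 39, 47, 23, 35, 40]
  queue [49, 30] -> pop 49, enqueue [none], visited so far: [38, 3, 41, 25, 39, 47, 23, 35, 40, 49]
  queue [30] -> pop 30, enqueue [none], visited so far: [38, 3, 41, 25, 39, 47, 23, 35, 40, 49, 30]
Result: [38, 3, 41, 25, 39, 47, 23, 35, 40, 49, 30]


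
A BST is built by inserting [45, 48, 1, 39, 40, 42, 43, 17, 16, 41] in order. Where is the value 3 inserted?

Starting tree (level order): [45, 1, 48, None, 39, None, None, 17, 40, 16, None, None, 42, None, None, 41, 43]
Insertion path: 45 -> 1 -> 39 -> 17 -> 16
Result: insert 3 as left child of 16
Final tree (level order): [45, 1, 48, None, 39, None, None, 17, 40, 16, None, None, 42, 3, None, 41, 43]


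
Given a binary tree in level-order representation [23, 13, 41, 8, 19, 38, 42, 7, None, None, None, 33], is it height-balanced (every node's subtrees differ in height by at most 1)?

Tree (level-order array): [23, 13, 41, 8, 19, 38, 42, 7, None, None, None, 33]
Definition: a tree is height-balanced if, at every node, |h(left) - h(right)| <= 1 (empty subtree has height -1).
Bottom-up per-node check:
  node 7: h_left=-1, h_right=-1, diff=0 [OK], height=0
  node 8: h_left=0, h_right=-1, diff=1 [OK], height=1
  node 19: h_left=-1, h_right=-1, diff=0 [OK], height=0
  node 13: h_left=1, h_right=0, diff=1 [OK], height=2
  node 33: h_left=-1, h_right=-1, diff=0 [OK], height=0
  node 38: h_left=0, h_right=-1, diff=1 [OK], height=1
  node 42: h_left=-1, h_right=-1, diff=0 [OK], height=0
  node 41: h_left=1, h_right=0, diff=1 [OK], height=2
  node 23: h_left=2, h_right=2, diff=0 [OK], height=3
All nodes satisfy the balance condition.
Result: Balanced


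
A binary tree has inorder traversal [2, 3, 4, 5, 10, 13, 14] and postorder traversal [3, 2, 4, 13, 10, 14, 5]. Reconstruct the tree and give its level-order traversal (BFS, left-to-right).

Inorder:   [2, 3, 4, 5, 10, 13, 14]
Postorder: [3, 2, 4, 13, 10, 14, 5]
Algorithm: postorder visits root last, so walk postorder right-to-left;
each value is the root of the current inorder slice — split it at that
value, recurse on the right subtree first, then the left.
Recursive splits:
  root=5; inorder splits into left=[2, 3, 4], right=[10, 13, 14]
  root=14; inorder splits into left=[10, 13], right=[]
  root=10; inorder splits into left=[], right=[13]
  root=13; inorder splits into left=[], right=[]
  root=4; inorder splits into left=[2, 3], right=[]
  root=2; inorder splits into left=[], right=[3]
  root=3; inorder splits into left=[], right=[]
Reconstructed level-order: [5, 4, 14, 2, 10, 3, 13]


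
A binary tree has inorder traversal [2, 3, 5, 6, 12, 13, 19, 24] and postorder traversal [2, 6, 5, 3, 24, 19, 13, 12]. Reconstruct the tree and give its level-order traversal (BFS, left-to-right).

Inorder:   [2, 3, 5, 6, 12, 13, 19, 24]
Postorder: [2, 6, 5, 3, 24, 19, 13, 12]
Algorithm: postorder visits root last, so walk postorder right-to-left;
each value is the root of the current inorder slice — split it at that
value, recurse on the right subtree first, then the left.
Recursive splits:
  root=12; inorder splits into left=[2, 3, 5, 6], right=[13, 19, 24]
  root=13; inorder splits into left=[], right=[19, 24]
  root=19; inorder splits into left=[], right=[24]
  root=24; inorder splits into left=[], right=[]
  root=3; inorder splits into left=[2], right=[5, 6]
  root=5; inorder splits into left=[], right=[6]
  root=6; inorder splits into left=[], right=[]
  root=2; inorder splits into left=[], right=[]
Reconstructed level-order: [12, 3, 13, 2, 5, 19, 6, 24]


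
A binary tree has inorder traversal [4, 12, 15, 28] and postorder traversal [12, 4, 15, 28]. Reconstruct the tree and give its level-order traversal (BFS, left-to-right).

Inorder:   [4, 12, 15, 28]
Postorder: [12, 4, 15, 28]
Algorithm: postorder visits root last, so walk postorder right-to-left;
each value is the root of the current inorder slice — split it at that
value, recurse on the right subtree first, then the left.
Recursive splits:
  root=28; inorder splits into left=[4, 12, 15], right=[]
  root=15; inorder splits into left=[4, 12], right=[]
  root=4; inorder splits into left=[], right=[12]
  root=12; inorder splits into left=[], right=[]
Reconstructed level-order: [28, 15, 4, 12]


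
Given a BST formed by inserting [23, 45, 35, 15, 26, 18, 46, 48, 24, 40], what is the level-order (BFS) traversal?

Tree insertion order: [23, 45, 35, 15, 26, 18, 46, 48, 24, 40]
Tree (level-order array): [23, 15, 45, None, 18, 35, 46, None, None, 26, 40, None, 48, 24]
BFS from the root, enqueuing left then right child of each popped node:
  queue [23] -> pop 23, enqueue [15, 45], visited so far: [23]
  queue [15, 45] -> pop 15, enqueue [18], visited so far: [23, 15]
  queue [45, 18] -> pop 45, enqueue [35, 46], visited so far: [23, 15, 45]
  queue [18, 35, 46] -> pop 18, enqueue [none], visited so far: [23, 15, 45, 18]
  queue [35, 46] -> pop 35, enqueue [26, 40], visited so far: [23, 15, 45, 18, 35]
  queue [46, 26, 40] -> pop 46, enqueue [48], visited so far: [23, 15, 45, 18, 35, 46]
  queue [26, 40, 48] -> pop 26, enqueue [24], visited so far: [23, 15, 45, 18, 35, 46, 26]
  queue [40, 48, 24] -> pop 40, enqueue [none], visited so far: [23, 15, 45, 18, 35, 46, 26, 40]
  queue [48, 24] -> pop 48, enqueue [none], visited so far: [23, 15, 45, 18, 35, 46, 26, 40, 48]
  queue [24] -> pop 24, enqueue [none], visited so far: [23, 15, 45, 18, 35, 46, 26, 40, 48, 24]
Result: [23, 15, 45, 18, 35, 46, 26, 40, 48, 24]


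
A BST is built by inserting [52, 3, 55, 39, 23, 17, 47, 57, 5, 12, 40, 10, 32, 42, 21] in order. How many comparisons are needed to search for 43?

Search path for 43: 52 -> 3 -> 39 -> 47 -> 40 -> 42
Found: False
Comparisons: 6


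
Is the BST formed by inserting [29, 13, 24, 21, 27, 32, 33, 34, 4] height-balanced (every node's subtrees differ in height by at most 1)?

Tree (level-order array): [29, 13, 32, 4, 24, None, 33, None, None, 21, 27, None, 34]
Definition: a tree is height-balanced if, at every node, |h(left) - h(right)| <= 1 (empty subtree has height -1).
Bottom-up per-node check:
  node 4: h_left=-1, h_right=-1, diff=0 [OK], height=0
  node 21: h_left=-1, h_right=-1, diff=0 [OK], height=0
  node 27: h_left=-1, h_right=-1, diff=0 [OK], height=0
  node 24: h_left=0, h_right=0, diff=0 [OK], height=1
  node 13: h_left=0, h_right=1, diff=1 [OK], height=2
  node 34: h_left=-1, h_right=-1, diff=0 [OK], height=0
  node 33: h_left=-1, h_right=0, diff=1 [OK], height=1
  node 32: h_left=-1, h_right=1, diff=2 [FAIL (|-1-1|=2 > 1)], height=2
  node 29: h_left=2, h_right=2, diff=0 [OK], height=3
Node 32 violates the condition: |-1 - 1| = 2 > 1.
Result: Not balanced


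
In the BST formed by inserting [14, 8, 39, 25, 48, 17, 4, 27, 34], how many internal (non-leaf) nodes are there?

Tree built from: [14, 8, 39, 25, 48, 17, 4, 27, 34]
Tree (level-order array): [14, 8, 39, 4, None, 25, 48, None, None, 17, 27, None, None, None, None, None, 34]
Rule: An internal node has at least one child.
Per-node child counts:
  node 14: 2 child(ren)
  node 8: 1 child(ren)
  node 4: 0 child(ren)
  node 39: 2 child(ren)
  node 25: 2 child(ren)
  node 17: 0 child(ren)
  node 27: 1 child(ren)
  node 34: 0 child(ren)
  node 48: 0 child(ren)
Matching nodes: [14, 8, 39, 25, 27]
Count of internal (non-leaf) nodes: 5


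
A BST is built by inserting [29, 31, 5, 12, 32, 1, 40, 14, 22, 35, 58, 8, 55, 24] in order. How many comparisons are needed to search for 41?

Search path for 41: 29 -> 31 -> 32 -> 40 -> 58 -> 55
Found: False
Comparisons: 6


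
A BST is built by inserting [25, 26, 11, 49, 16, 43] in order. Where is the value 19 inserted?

Starting tree (level order): [25, 11, 26, None, 16, None, 49, None, None, 43]
Insertion path: 25 -> 11 -> 16
Result: insert 19 as right child of 16
Final tree (level order): [25, 11, 26, None, 16, None, 49, None, 19, 43]
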